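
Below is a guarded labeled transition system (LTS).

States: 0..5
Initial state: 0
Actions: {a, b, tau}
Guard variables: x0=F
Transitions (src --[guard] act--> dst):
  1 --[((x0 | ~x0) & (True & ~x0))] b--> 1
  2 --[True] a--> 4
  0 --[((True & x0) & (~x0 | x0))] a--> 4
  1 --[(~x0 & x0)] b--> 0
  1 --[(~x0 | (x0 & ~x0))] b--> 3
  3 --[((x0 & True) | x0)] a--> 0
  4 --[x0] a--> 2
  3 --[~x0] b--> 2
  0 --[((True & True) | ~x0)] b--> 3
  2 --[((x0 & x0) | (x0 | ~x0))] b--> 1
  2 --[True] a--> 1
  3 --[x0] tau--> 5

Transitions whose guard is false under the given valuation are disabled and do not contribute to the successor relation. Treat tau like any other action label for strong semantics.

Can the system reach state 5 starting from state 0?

7 transition(s) survive guard evaluation.
L0 = {0}
L1 = {3}  cumulative {0,3}
L2 = {2}  cumulative {0,2,3}
L3 = {1,4}  cumulative {0,1,2,3,4}
R = {0,1,2,3,4}

Answer: UNREACHABLE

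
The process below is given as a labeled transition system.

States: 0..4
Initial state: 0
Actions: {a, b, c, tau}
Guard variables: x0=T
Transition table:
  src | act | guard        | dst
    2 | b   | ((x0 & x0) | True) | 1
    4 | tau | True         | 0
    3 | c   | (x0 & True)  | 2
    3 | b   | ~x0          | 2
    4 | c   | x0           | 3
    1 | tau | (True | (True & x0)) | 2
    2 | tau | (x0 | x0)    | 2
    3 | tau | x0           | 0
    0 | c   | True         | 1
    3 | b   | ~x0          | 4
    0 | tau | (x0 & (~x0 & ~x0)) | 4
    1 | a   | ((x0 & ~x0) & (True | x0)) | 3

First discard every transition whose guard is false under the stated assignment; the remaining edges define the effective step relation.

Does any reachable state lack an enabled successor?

Answer: DEADLOCK-FREE

Trace:
Reach set: {0,1,2}
  0: c→1  [1 exit(s)]
  1: tau→2  [1 exit(s)]
  2: b→1  tau→2  [2 exit(s)]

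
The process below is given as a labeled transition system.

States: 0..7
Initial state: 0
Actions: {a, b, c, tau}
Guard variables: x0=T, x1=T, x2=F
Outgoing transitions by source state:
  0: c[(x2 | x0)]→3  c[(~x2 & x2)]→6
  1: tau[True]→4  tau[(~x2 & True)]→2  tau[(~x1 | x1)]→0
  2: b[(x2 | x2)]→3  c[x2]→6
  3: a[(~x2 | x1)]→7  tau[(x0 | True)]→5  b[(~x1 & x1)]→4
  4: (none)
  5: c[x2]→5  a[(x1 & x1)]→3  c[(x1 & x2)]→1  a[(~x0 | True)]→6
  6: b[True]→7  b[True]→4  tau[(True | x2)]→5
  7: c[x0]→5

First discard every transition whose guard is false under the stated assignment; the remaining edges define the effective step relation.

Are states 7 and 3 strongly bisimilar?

Answer: NOT BISIMILAR

Trace:
Compute ~ classes (split until stable):
  round 0: {{0,1,2,3,4,5,6,7}}
  round 1: {{0,7},{1},{2,4},{3},{5},{6}}
  round 2: {{0},{1},{2,4},{3},{5},{6},{7}}
7 equivalence class(es) (converged in 3)
7∈{7}, 3∈{3}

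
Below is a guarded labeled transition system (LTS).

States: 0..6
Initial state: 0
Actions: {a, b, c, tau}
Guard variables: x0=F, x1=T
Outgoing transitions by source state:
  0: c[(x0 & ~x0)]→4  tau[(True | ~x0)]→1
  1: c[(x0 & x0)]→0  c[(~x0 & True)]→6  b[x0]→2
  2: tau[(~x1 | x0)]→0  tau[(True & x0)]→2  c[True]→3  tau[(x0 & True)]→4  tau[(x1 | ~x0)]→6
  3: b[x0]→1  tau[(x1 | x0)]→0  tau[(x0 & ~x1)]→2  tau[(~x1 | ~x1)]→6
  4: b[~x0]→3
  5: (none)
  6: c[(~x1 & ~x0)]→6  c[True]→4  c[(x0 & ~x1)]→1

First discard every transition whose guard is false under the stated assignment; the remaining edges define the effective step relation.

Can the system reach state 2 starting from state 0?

After dropping false guards: 7 live edges.
L0 = {0}
L1 = {1}  cumulative {0,1}
L2 = {6}  cumulative {0,1,6}
L3 = {4}  cumulative {0,1,4,6}
L4 = {3}  cumulative {0,1,3,4,6}
Reachable = {0,1,3,4,6}

Answer: UNREACHABLE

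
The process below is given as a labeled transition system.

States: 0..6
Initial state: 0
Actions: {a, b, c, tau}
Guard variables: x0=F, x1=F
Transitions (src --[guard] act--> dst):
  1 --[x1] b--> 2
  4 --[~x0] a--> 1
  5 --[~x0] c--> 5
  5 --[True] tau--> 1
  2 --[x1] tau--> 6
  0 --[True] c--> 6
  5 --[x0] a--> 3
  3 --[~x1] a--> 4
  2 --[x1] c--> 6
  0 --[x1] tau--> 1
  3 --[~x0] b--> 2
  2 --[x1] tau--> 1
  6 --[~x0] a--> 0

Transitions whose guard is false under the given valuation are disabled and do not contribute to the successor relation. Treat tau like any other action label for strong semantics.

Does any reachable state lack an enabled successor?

R = {0,6}
  0: c→6  [1 out]
  6: a→0  [1 out]

Answer: DEADLOCK-FREE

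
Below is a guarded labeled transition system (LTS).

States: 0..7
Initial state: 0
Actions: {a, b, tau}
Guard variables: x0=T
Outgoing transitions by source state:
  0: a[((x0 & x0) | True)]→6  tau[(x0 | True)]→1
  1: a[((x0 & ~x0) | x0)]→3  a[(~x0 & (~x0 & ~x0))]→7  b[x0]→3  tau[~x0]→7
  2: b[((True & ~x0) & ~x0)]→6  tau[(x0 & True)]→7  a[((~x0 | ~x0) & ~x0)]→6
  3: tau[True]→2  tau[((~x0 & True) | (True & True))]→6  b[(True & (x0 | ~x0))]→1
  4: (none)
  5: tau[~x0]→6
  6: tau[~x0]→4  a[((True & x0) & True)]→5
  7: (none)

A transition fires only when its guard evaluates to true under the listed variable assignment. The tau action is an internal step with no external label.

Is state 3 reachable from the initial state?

After dropping false guards: 9 live edges.
depth 0: {0}
depth 1: {1,6}  now seen {0,1,6}
depth 2: {3,5}  now seen {0,1,3,5,6}
depth 3: {2}  now seen {0,1,2,3,5,6}
depth 4: {7}  now seen {0,1,2,3,5,6,7}
Reach set: {0,1,2,3,5,6,7}
trace reaching 3: tau·a

Answer: REACHABLE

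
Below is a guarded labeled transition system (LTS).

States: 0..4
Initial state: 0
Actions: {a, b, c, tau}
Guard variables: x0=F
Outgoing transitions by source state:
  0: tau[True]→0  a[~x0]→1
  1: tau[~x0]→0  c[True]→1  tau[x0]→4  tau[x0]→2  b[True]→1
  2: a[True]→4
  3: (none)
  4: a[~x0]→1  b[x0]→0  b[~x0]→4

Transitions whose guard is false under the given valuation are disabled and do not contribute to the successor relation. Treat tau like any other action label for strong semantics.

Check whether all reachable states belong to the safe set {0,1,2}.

Answer: INVARIANT HOLDS

Trace:
Allowed set {0,1,2}
R = {0,1}
  0: ✓
  1: ✓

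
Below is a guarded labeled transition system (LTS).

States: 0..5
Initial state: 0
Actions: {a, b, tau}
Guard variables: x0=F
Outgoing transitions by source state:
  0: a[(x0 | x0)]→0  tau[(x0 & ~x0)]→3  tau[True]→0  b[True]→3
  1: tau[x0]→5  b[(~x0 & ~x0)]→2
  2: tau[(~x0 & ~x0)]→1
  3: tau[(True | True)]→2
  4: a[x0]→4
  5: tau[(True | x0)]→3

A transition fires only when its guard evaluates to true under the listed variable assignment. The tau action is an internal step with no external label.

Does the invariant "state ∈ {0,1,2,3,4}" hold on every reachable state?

Inv-set: {0,1,2,3,4}
R = {0,1,2,3}
  0: ok
  1: ok
  2: ok
  3: ok

Answer: INVARIANT HOLDS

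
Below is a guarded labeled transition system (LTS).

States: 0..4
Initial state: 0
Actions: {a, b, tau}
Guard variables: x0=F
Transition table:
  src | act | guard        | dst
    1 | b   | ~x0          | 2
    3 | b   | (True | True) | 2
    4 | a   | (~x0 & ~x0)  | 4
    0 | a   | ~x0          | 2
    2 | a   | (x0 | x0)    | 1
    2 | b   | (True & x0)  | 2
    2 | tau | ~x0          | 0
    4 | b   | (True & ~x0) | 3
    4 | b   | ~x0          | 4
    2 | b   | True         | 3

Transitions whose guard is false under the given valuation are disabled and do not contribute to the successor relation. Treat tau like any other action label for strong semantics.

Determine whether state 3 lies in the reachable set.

Guard filter leaves 8 enabled edge(s).
L0 = {0}
L1 = {2}  cumulative {0,2}
L2 = {3}  cumulative {0,2,3}
R = {0,2,3}
witness 3: a·b

Answer: REACHABLE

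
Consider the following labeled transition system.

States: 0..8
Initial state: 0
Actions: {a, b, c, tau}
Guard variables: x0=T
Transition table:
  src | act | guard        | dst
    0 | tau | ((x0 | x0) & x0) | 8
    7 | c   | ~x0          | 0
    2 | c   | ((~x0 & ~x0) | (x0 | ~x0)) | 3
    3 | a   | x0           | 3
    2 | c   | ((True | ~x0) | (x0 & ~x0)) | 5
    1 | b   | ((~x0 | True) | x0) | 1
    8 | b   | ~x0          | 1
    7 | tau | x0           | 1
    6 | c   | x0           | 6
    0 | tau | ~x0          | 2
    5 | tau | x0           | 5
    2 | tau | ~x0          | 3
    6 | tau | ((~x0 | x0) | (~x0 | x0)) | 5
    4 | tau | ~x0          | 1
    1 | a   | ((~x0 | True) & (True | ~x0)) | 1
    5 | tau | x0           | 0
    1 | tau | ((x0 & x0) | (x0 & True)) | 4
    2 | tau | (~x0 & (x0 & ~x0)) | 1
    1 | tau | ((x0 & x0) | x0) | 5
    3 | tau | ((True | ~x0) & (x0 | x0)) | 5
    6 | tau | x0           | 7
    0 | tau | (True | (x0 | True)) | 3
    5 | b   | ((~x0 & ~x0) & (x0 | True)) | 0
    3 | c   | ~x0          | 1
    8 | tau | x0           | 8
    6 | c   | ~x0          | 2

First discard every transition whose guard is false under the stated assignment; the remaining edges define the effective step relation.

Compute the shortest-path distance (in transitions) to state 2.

Breadth-first toward 2:
  depth 0: {0}
  depth 1: {3,8}
  depth 2: {5}
2 never appears.

Answer: UNREACHABLE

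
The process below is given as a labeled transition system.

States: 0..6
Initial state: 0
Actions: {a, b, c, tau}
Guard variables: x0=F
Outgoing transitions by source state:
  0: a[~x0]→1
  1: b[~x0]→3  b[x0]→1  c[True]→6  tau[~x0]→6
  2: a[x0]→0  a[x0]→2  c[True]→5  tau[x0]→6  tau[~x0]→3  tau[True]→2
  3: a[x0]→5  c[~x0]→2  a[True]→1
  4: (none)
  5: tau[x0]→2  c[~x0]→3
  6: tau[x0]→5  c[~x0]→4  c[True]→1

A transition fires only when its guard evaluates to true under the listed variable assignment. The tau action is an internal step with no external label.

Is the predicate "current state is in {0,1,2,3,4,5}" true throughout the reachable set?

Allowed set {0,1,2,3,4,5}
Reach set: {0,1,2,3,4,5,6}
  0: safe
  1: safe
  2: safe
  3: safe
  4: safe
  5: safe
  6: VIOLATES
witness against invariant: a·c → 6

Answer: INVARIANT VIOLATED at state 6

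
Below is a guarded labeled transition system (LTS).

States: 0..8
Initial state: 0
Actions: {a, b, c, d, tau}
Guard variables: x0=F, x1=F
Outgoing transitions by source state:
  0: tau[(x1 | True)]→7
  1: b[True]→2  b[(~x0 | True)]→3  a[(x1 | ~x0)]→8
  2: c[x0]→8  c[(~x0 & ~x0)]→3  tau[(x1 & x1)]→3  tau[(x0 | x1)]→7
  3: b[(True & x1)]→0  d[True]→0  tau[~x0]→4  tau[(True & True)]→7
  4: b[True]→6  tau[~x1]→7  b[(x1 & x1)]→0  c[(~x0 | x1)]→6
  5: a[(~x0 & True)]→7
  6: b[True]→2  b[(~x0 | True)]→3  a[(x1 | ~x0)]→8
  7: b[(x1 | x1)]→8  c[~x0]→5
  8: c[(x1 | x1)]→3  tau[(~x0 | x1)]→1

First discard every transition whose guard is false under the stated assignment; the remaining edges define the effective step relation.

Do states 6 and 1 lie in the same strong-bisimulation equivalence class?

Answer: BISIMILAR

Analysis:
Refine partition for ~:
  P[0] = {{0,1,2,3,4,5,6,7,8}}
  P[1] = {{0,8},{1,6},{2,7},{3},{4},{5}}
  P[2] = {{0},{1,6},{2},{3},{4},{5},{7},{8}}
Fixed point at round 3; 8 class(es).
[6]={1,6}  [1]={1,6}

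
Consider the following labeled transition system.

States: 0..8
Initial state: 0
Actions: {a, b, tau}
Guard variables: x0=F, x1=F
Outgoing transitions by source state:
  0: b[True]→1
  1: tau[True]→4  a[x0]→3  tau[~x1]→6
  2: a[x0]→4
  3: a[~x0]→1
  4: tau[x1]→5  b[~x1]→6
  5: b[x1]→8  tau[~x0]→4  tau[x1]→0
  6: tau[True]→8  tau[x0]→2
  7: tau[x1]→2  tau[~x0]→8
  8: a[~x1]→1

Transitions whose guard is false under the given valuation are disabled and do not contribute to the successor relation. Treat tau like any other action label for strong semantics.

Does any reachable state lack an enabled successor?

Answer: DEADLOCK-FREE

Analysis:
Reach set: {0,1,4,6,8}
  0: b→1  [1 exit(s)]
  1: tau→4  tau→6  [2 exit(s)]
  4: b→6  [1 exit(s)]
  6: tau→8  [1 exit(s)]
  8: a→1  [1 exit(s)]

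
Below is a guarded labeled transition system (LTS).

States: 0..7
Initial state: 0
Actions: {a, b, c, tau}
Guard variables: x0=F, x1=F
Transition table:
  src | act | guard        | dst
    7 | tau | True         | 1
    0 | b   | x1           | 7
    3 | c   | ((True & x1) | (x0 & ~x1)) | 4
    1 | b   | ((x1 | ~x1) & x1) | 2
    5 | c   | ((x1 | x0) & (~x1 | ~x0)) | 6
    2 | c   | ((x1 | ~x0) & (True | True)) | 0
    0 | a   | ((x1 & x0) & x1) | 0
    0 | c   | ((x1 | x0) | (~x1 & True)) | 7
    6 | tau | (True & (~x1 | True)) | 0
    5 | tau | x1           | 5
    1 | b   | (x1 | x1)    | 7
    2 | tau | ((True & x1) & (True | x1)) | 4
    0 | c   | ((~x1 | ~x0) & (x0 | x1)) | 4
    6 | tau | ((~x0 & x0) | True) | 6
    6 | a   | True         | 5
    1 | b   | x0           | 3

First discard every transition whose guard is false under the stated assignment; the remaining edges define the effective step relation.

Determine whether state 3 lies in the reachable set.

Guard filter leaves 6 enabled edge(s).
Layer 0: {0}
Layer 1: {7}  total {0,7}
Layer 2: {1}  total {0,1,7}
Reachable = {0,1,7}

Answer: UNREACHABLE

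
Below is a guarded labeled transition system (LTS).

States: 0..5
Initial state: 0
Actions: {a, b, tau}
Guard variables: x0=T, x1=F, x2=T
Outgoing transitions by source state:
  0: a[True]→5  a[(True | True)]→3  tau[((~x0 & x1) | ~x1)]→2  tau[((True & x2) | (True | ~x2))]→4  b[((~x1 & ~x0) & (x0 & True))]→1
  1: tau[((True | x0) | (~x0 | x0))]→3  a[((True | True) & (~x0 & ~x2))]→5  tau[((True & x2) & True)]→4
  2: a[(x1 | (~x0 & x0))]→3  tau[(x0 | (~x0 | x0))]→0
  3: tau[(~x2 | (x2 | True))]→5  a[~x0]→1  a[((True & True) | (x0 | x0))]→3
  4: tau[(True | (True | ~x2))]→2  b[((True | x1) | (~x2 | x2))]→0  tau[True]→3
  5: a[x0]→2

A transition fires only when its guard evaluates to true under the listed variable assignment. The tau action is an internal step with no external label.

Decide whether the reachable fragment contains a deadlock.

Answer: DEADLOCK-FREE

Analysis:
Reach set: {0,2,3,4,5}
  0: a→3  a→5  tau→2  tau→4  [4 out]
  2: tau→0  [1 out]
  3: a→3  tau→5  [2 out]
  4: b→0  tau→2  tau→3  [3 out]
  5: a→2  [1 out]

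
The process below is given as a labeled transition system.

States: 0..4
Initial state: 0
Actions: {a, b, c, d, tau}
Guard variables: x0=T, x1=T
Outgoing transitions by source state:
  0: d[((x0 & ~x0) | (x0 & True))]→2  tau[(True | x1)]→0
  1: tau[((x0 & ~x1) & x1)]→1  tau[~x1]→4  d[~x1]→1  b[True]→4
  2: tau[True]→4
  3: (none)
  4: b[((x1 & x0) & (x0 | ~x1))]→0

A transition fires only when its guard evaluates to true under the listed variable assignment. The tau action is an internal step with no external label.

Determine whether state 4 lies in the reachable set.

Guard filter leaves 5 enabled edge(s).
L0 = {0}
L1 = {2}  total {0,2}
L2 = {4}  total {0,2,4}
R = {0,2,4}
Path to 4: d·tau

Answer: REACHABLE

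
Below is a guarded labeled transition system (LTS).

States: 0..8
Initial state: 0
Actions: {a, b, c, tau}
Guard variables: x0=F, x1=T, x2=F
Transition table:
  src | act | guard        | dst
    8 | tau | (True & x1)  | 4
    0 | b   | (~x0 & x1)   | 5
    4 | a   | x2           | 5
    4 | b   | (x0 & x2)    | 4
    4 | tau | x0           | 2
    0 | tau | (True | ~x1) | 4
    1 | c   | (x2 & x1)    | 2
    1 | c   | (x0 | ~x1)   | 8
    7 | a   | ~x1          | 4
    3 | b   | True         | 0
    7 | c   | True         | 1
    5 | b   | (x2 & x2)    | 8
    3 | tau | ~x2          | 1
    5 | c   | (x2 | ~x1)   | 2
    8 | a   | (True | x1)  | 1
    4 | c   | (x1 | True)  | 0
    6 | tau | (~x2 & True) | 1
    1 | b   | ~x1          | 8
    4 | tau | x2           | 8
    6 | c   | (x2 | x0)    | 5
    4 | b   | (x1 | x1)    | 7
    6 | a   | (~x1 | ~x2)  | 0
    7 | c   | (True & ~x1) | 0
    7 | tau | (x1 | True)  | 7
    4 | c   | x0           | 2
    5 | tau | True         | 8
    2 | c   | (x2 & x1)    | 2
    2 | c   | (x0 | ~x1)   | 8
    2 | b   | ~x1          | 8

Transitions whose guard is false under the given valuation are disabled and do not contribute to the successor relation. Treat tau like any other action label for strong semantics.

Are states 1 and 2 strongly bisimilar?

Bisimulation quotient by refinement:
  round 0: {{0,1,2,3,4,5,6,7,8}}
  round 1: {{0,3},{1,2},{4},{5},{6,8},{7}}
  round 2: {{0},{1,2},{3},{4},{5},{6},{7},{8}}
Fixed point at round 3; 8 class(es).
class of 1: {1,2}; class of 2: {1,2}

Answer: BISIMILAR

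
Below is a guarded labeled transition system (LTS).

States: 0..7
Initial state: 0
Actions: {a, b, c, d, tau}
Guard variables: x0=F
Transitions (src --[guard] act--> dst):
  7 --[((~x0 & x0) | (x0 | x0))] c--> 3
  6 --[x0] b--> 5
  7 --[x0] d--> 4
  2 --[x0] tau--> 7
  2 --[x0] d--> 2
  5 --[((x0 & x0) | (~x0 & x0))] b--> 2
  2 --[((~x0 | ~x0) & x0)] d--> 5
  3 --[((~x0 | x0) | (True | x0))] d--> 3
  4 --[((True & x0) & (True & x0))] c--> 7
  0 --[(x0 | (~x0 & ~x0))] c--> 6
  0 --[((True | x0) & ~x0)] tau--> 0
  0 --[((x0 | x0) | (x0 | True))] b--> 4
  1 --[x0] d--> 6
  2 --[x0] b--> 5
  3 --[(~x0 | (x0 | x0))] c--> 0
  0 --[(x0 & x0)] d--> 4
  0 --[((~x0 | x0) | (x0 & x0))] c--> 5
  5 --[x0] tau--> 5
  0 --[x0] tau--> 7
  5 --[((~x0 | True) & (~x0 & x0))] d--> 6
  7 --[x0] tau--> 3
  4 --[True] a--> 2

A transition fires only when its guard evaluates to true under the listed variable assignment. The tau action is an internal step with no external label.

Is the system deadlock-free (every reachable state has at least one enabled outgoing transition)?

Answer: DEADLOCK at state 2

Trace:
Reach set: {0,2,4,5,6}
  0: b→4  c→5  c→6  tau→0  [4 out]
  2: ∅  [no exit]
  4: a→2  [1 out]
  5: ∅  [no exit]
  6: ∅  [no exit]
trace reaching 2: b·a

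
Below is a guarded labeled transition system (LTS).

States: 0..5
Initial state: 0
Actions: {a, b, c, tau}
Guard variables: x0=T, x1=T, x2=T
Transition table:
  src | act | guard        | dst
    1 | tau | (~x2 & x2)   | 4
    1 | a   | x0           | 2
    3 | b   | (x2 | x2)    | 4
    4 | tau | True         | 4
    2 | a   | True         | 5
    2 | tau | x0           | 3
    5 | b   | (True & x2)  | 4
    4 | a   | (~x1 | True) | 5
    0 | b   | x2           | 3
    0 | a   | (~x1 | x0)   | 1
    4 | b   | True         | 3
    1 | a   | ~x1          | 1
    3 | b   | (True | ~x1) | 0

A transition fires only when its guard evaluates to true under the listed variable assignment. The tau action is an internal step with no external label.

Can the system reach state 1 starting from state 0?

Guard filter leaves 11 enabled edge(s).
L0 = {0}
L1 = {1,3}  total {0,1,3}
L2 = {2,4}  total {0,1,2,3,4}
L3 = {5}  total {0,1,2,3,4,5}
Reach set: {0,1,2,3,4,5}
witness 1: a

Answer: REACHABLE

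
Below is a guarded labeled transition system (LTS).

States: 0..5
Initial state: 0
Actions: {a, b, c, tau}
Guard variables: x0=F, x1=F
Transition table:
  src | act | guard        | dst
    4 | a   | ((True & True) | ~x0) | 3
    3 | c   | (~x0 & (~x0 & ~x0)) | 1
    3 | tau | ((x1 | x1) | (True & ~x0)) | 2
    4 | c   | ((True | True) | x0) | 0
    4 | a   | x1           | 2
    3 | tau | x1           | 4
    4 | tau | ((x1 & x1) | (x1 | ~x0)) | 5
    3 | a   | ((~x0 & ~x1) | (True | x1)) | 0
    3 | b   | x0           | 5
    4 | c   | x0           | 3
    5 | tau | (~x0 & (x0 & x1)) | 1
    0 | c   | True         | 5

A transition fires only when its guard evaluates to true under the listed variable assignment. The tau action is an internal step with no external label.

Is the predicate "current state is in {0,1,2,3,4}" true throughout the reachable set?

Answer: INVARIANT VIOLATED at state 5

Analysis:
Inv-set: {0,1,2,3,4}
Reachable = {0,5}
  0: ok
  5: ✗ unsafe
witness against invariant: c → 5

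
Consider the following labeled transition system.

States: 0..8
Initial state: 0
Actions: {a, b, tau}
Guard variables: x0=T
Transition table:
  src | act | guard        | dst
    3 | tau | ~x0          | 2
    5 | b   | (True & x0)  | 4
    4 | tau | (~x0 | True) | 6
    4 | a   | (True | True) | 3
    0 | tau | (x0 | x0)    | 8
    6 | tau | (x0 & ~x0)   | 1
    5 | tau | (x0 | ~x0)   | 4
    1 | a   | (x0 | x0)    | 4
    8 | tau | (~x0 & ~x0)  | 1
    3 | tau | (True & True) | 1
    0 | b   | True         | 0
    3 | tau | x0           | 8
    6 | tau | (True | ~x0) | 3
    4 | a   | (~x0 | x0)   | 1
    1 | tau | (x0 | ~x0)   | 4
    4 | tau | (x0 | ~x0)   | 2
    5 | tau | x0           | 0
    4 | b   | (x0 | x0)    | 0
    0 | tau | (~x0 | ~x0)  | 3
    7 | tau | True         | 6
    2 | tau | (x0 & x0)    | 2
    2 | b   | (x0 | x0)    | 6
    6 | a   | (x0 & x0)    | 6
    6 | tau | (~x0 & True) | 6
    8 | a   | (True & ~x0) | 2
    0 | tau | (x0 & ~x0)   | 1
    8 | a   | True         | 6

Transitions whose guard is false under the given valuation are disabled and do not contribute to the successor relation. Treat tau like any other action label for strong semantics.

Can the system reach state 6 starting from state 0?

20 transition(s) survive guard evaluation.
L0 = {0}
L1 = {8}  total {0,8}
L2 = {6}  total {0,6,8}
L3 = {3}  total {0,3,6,8}
L4 = {1}  total {0,1,3,6,8}
L5 = {4}  total {0,1,3,4,6,8}
L6 = {2}  total {0,1,2,3,4,6,8}
Reachable = {0,1,2,3,4,6,8}
trace reaching 6: tau·a

Answer: REACHABLE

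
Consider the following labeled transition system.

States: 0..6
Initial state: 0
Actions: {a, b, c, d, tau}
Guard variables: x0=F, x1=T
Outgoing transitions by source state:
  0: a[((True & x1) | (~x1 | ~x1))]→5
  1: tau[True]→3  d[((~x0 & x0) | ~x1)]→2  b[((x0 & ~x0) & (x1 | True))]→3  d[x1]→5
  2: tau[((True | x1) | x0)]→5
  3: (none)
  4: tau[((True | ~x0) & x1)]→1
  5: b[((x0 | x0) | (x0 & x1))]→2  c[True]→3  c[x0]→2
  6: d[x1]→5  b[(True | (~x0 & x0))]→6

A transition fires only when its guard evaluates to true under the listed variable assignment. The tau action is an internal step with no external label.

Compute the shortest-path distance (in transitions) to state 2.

Answer: UNREACHABLE

Trace:
BFS to 2:
  Layer 0: {0}
  Layer 1: {5}
  Layer 2: {3}
2 never appears.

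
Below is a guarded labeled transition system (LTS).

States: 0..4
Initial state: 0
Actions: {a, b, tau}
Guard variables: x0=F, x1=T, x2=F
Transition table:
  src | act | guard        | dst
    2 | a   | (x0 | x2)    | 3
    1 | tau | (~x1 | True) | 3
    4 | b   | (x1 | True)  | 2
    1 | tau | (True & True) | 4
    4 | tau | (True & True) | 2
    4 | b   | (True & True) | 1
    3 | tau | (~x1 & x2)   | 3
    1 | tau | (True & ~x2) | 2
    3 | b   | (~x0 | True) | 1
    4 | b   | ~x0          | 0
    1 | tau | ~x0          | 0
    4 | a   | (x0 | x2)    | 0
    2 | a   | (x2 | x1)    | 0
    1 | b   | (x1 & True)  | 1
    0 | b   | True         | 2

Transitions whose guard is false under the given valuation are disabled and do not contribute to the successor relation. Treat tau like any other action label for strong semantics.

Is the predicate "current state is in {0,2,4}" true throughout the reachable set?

Answer: INVARIANT HOLDS

Analysis:
Safe = {0,2,4}
R = {0,2}
  0: ✓
  2: ✓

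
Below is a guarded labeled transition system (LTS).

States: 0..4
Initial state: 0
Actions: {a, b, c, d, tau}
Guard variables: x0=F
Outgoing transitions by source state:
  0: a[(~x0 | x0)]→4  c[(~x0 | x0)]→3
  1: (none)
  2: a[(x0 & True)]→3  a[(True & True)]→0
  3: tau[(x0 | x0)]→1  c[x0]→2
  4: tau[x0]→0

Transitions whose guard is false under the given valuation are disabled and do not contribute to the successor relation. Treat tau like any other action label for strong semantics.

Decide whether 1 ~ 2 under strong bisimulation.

Answer: NOT BISIMILAR

Trace:
Bisimulation quotient by refinement:
  π0 = {{0,1,2,3,4}}
  π1 = {{0},{1,3,4},{2}}
Fixed point at round 2; 3 class(es).
1∈{1,3,4}, 2∈{2}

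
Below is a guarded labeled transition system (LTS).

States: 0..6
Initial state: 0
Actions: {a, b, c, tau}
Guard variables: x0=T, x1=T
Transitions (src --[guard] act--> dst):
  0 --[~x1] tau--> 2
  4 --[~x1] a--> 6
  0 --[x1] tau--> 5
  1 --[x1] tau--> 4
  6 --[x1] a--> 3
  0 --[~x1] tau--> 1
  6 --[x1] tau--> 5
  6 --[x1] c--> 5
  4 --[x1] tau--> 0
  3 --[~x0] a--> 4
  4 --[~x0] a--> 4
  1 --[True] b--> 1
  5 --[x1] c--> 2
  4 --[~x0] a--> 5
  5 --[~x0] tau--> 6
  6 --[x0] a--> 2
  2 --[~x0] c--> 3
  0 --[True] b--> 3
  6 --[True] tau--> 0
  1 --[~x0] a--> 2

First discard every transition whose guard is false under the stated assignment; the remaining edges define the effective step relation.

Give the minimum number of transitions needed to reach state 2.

BFS to 2:
  depth 0: {0}
  depth 1: {3,5}
  depth 2: {2}
first hit 2 at d=2 via tau·c

Answer: 2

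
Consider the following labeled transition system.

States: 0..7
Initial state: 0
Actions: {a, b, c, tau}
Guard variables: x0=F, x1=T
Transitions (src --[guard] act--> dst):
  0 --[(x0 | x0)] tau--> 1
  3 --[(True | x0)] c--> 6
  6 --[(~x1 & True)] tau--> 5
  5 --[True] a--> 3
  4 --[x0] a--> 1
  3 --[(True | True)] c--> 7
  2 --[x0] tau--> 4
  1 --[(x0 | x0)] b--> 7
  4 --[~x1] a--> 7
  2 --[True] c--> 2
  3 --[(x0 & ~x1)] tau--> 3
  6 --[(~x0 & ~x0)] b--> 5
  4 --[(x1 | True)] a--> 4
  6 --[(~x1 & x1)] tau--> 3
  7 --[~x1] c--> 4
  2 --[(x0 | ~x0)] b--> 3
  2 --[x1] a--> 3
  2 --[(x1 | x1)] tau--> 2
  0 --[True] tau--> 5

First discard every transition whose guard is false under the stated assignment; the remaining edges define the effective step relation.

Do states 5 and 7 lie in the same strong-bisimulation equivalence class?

Answer: NOT BISIMILAR

Trace:
Compute ~ classes (split until stable):
  round 0: {{0,1,2,3,4,5,6,7}}
  round 1: {{0},{1,7},{2},{3},{4,5},{6}}
  round 2: {{0},{1,7},{2},{3},{4},{5},{6}}
Fixed point at round 3; 7 class(es).
[5]={5}  [7]={1,7}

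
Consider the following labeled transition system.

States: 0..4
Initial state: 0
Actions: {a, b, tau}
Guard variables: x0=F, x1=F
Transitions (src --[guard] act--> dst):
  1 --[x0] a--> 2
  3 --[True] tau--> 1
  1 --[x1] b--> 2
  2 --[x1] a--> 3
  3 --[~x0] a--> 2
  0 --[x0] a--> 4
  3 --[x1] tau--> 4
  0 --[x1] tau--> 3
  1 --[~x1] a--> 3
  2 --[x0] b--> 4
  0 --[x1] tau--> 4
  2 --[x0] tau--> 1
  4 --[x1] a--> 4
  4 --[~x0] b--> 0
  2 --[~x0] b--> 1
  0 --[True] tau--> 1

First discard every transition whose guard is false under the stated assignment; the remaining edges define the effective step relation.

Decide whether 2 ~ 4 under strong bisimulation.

Bisimulation quotient by refinement:
  round 0: {{0,1,2,3,4}}
  round 1: {{0},{1},{2,4},{3}}
  round 2: {{0},{1},{2},{3},{4}}
5 equivalence class(es) (converged in 3)
2∈{2}, 4∈{4}

Answer: NOT BISIMILAR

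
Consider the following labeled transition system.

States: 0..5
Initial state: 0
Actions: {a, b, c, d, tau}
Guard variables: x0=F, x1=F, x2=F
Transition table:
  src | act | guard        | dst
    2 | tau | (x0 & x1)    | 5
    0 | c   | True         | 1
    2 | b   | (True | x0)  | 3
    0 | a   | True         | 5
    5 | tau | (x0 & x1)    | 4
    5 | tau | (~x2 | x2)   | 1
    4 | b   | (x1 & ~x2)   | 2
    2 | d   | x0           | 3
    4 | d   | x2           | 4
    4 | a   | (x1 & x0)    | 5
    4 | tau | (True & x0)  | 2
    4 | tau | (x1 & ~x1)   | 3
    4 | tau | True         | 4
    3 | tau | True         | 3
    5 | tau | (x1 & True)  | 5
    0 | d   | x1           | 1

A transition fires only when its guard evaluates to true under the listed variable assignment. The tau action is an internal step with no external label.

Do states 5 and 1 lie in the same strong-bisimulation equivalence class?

Answer: NOT BISIMILAR

Analysis:
Refine partition for ~:
  π0 = {{0,1,2,3,4,5}}
  π1 = {{0},{1},{2},{3,4,5}}
  π2 = {{0},{1},{2},{3,4},{5}}
Fixed point at round 3; 5 class(es).
class of 5: {5}; class of 1: {1}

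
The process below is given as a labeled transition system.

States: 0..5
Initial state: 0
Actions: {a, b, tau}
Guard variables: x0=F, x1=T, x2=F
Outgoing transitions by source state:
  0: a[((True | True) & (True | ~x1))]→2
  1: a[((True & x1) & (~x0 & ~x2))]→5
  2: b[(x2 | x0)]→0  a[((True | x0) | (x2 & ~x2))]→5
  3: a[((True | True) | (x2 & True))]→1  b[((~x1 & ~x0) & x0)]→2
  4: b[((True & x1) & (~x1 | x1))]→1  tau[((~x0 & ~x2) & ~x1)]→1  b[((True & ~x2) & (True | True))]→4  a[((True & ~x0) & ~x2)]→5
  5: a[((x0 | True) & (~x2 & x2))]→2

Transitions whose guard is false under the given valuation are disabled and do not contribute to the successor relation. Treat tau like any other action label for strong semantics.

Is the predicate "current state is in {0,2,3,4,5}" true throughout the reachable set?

Allowed set {0,2,3,4,5}
Reachable = {0,2,5}
  0: safe
  2: safe
  5: safe

Answer: INVARIANT HOLDS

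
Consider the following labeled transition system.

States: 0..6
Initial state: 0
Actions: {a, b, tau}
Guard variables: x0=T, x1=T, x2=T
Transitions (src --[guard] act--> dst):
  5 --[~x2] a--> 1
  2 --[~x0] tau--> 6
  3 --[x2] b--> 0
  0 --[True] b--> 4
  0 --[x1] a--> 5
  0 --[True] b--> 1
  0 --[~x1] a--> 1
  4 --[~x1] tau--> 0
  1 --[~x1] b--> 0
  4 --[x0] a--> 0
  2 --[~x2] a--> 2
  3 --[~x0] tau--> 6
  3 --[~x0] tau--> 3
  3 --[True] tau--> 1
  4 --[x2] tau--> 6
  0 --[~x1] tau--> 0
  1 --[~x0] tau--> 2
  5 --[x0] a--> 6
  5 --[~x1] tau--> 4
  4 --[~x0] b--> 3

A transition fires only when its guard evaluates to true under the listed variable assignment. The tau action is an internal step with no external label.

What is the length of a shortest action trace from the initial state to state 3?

Answer: UNREACHABLE

Working:
BFS to 3:
  Layer 0: {0}
  Layer 1: {1,4,5}
  Layer 2: {6}
3 never appears.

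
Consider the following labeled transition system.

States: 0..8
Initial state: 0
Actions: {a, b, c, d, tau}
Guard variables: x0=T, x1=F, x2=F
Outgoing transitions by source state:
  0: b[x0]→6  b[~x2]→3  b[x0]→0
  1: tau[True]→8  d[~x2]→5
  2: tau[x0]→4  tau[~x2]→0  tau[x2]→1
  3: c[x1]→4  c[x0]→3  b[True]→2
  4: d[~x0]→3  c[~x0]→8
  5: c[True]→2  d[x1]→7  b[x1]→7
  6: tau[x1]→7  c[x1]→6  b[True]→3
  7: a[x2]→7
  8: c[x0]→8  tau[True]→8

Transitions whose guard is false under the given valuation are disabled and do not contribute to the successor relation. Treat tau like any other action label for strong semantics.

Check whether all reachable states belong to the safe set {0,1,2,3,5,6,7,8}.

Safe = {0,1,2,3,5,6,7,8}
Reach set: {0,2,3,4,6}
  0: ok
  2: ok
  3: ok
  4: ✗ unsafe
  6: ok
witness against invariant: b·b·tau → 4

Answer: INVARIANT VIOLATED at state 4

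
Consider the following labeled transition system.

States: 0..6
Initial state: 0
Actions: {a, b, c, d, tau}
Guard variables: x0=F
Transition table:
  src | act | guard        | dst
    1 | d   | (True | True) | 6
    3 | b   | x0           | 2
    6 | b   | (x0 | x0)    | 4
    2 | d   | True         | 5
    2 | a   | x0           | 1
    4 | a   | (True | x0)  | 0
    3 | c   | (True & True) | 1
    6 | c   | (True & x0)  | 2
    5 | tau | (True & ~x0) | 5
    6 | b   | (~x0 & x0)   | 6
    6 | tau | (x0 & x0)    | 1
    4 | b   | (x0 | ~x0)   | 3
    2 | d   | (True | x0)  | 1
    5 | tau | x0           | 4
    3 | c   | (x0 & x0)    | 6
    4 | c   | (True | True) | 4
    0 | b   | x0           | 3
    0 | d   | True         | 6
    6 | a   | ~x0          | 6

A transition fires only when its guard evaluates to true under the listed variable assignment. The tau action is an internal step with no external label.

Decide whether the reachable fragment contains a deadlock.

Answer: DEADLOCK-FREE

Trace:
Reachable = {0,6}
  0: d→6  [deg 1]
  6: a→6  [deg 1]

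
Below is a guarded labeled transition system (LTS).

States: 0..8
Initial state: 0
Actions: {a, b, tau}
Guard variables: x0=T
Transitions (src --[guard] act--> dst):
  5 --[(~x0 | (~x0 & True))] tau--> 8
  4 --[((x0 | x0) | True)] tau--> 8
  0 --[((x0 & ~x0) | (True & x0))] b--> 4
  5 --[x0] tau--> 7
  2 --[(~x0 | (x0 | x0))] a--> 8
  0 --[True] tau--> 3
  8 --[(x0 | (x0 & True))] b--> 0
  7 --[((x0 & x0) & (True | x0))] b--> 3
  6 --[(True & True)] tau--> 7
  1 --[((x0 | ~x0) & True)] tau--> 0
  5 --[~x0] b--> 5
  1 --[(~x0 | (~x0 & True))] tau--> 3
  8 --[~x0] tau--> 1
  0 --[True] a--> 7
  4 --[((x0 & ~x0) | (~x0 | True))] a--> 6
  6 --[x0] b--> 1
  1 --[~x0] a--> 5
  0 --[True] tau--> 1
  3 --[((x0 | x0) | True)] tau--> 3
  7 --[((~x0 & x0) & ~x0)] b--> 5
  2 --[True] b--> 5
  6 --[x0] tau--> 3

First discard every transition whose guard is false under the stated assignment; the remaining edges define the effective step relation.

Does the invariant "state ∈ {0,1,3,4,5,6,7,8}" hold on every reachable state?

Answer: INVARIANT HOLDS

Trace:
Safe = {0,1,3,4,5,6,7,8}
Reachable = {0,1,3,4,6,7,8}
  0: safe
  1: safe
  3: safe
  4: safe
  6: safe
  7: safe
  8: safe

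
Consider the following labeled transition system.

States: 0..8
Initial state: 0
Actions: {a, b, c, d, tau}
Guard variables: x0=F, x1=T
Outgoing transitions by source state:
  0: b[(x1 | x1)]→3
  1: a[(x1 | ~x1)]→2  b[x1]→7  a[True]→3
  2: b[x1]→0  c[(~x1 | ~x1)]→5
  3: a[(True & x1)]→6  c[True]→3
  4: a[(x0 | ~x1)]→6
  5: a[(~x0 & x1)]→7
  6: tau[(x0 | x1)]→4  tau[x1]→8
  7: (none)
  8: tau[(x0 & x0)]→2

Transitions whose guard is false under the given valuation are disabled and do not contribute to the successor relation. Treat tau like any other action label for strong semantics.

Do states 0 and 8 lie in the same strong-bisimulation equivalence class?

Answer: NOT BISIMILAR

Analysis:
Compute ~ classes (split until stable):
  π0 = {{0,1,2,3,4,5,6,7,8}}
  π1 = {{0,2},{1},{3},{4,7,8},{5},{6}}
  π2 = {{0},{1},{2},{3},{4,7,8},{5},{6}}
7 equivalence class(es) (converged in 3)
0∈{0}, 8∈{4,7,8}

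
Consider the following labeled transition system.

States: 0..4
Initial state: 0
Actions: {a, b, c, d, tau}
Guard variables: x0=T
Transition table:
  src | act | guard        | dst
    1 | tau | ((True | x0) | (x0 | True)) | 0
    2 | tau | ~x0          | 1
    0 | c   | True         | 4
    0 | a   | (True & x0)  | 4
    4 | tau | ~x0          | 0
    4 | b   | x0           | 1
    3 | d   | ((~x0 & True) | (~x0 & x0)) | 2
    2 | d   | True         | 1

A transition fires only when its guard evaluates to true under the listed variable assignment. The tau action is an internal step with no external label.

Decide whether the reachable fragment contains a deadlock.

R = {0,1,4}
  0: a→4  c→4  [2 exit(s)]
  1: tau→0  [1 exit(s)]
  4: b→1  [1 exit(s)]

Answer: DEADLOCK-FREE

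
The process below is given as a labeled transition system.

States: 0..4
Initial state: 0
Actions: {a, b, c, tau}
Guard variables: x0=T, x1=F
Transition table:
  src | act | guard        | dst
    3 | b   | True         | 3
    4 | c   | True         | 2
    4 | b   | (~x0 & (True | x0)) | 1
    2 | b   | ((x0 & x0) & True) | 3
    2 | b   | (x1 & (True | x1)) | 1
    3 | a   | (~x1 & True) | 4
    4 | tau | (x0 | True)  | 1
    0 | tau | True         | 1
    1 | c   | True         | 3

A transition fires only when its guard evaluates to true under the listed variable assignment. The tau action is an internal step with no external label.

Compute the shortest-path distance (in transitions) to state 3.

Answer: 2

Working:
BFS to 3:
  Layer 0: {0}
  Layer 1: {1}
  Layer 2: {3}
depth(3)=2, e.g. tau·c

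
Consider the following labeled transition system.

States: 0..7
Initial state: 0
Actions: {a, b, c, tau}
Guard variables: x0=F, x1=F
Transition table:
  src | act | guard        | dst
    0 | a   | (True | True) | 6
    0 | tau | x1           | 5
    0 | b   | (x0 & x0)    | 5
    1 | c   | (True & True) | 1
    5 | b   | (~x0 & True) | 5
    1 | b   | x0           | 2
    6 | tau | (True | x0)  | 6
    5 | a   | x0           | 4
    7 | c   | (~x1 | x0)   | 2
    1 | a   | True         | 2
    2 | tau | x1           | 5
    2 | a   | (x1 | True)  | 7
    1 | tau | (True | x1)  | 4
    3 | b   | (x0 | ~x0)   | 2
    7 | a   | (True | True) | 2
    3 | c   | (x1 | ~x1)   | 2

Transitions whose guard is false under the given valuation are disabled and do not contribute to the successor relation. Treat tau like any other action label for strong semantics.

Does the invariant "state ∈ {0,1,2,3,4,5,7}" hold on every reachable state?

Allowed set {0,1,2,3,4,5,7}
Reachable = {0,6}
  0: safe
  6: VIOLATES
counterexample path to 6: a

Answer: INVARIANT VIOLATED at state 6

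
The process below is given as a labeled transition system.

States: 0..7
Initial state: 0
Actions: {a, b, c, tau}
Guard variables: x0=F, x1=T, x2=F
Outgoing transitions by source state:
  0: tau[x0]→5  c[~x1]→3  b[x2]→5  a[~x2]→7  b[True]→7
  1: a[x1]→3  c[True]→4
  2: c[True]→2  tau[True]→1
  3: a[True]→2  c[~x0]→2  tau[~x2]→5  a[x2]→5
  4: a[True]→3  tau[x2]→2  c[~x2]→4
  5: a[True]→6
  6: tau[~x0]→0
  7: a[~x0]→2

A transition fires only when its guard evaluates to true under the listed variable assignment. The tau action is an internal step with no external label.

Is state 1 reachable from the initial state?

Guard filter leaves 14 enabled edge(s).
depth 0: {0}
depth 1: {7}  cumulative {0,7}
depth 2: {2}  cumulative {0,2,7}
depth 3: {1}  cumulative {0,1,2,7}
depth 4: {3,4}  cumulative {0,1,2,3,4,7}
depth 5: {5}  cumulative {0,1,2,3,4,5,7}
depth 6: {6}  cumulative {0,1,2,3,4,5,6,7}
R = {0,1,2,3,4,5,6,7}
witness 1: a·a·tau

Answer: REACHABLE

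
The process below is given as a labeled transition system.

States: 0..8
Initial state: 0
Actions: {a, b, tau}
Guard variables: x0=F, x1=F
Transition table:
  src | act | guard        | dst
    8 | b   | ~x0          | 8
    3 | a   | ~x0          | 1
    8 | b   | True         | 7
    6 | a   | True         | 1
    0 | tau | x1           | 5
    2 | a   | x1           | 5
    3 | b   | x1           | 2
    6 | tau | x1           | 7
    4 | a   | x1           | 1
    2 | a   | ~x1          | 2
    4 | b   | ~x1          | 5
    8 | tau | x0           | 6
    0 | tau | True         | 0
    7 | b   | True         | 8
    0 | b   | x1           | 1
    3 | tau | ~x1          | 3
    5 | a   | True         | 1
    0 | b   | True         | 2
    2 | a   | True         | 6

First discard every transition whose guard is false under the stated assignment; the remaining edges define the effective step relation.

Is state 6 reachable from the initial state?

12 transition(s) survive guard evaluation.
L0 = {0}
L1 = {2}  now seen {0,2}
L2 = {6}  now seen {0,2,6}
L3 = {1}  now seen {0,1,2,6}
Reach set: {0,1,2,6}
Path to 6: b·a

Answer: REACHABLE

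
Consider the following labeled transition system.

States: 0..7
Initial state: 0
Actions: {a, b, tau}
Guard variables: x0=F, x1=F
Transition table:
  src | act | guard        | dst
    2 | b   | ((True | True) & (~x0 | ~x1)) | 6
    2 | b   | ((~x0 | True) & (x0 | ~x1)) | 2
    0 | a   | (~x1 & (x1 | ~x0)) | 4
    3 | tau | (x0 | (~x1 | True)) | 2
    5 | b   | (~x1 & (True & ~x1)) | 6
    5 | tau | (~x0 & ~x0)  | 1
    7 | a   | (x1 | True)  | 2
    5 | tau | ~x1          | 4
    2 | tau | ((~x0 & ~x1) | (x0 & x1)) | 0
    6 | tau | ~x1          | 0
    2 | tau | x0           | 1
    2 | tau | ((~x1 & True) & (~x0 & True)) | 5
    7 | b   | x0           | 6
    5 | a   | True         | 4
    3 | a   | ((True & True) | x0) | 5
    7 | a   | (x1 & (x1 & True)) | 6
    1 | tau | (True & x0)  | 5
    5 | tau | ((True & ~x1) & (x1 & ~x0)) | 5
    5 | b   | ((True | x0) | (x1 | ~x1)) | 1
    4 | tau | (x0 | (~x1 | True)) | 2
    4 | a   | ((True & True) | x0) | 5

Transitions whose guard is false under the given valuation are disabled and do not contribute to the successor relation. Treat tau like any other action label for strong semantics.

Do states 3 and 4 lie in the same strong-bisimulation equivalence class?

Answer: BISIMILAR

Working:
Bisimulation quotient by refinement:
  π0 = {{0,1,2,3,4,5,6,7}}
  π1 = {{0,7},{1},{2},{3,4},{5},{6}}
  π2 = {{0},{1},{2},{3,4},{5},{6},{7}}
7 equivalence class(es) (converged in 3)
[3]={3,4}  [4]={3,4}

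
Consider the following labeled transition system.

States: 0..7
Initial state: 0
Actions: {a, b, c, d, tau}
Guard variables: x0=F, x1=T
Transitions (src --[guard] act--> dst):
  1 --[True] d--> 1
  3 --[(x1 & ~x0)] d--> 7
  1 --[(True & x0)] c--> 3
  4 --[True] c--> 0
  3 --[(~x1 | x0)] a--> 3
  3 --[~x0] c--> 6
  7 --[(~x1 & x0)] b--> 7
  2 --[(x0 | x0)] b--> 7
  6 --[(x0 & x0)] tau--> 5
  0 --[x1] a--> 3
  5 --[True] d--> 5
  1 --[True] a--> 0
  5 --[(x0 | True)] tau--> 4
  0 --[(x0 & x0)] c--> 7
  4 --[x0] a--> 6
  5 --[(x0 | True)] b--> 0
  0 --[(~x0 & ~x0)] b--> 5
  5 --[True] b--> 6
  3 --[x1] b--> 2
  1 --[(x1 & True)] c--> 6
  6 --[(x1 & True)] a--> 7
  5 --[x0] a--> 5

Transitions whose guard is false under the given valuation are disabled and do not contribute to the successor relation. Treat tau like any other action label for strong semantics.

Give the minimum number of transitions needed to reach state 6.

Answer: 2

Trace:
BFS to 6:
  L0 = {0}
  L1 = {3,5}
  L2 = {2,4,6,7}
depth(6)=2, e.g. a·c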